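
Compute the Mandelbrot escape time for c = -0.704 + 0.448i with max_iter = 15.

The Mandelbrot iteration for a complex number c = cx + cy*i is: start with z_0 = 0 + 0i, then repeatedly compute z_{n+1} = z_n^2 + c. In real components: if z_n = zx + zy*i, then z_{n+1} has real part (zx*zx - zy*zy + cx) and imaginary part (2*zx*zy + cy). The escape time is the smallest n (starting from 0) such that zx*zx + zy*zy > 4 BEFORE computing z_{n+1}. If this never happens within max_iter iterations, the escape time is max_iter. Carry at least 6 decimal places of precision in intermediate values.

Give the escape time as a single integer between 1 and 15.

z_0 = 0 + 0i, c = -0.7040 + 0.4480i
Iter 1: z = -0.7040 + 0.4480i, |z|^2 = 0.6963
Iter 2: z = -0.4091 + -0.1828i, |z|^2 = 0.2008
Iter 3: z = -0.5701 + 0.5975i, |z|^2 = 0.6820
Iter 4: z = -0.7361 + -0.2333i, |z|^2 = 0.5963
Iter 5: z = -0.2166 + 0.7914i, |z|^2 = 0.6733
Iter 6: z = -1.2835 + 0.1052i, |z|^2 = 1.6583
Iter 7: z = 0.9322 + 0.1780i, |z|^2 = 0.9006
Iter 8: z = 0.1333 + 0.7798i, |z|^2 = 0.6259
Iter 9: z = -1.2943 + 0.6559i, |z|^2 = 2.1055
Iter 10: z = 0.5411 + -1.2499i, |z|^2 = 1.8549
Iter 11: z = -1.9734 + -0.9046i, |z|^2 = 4.7125
Escaped at iteration 11

Answer: 11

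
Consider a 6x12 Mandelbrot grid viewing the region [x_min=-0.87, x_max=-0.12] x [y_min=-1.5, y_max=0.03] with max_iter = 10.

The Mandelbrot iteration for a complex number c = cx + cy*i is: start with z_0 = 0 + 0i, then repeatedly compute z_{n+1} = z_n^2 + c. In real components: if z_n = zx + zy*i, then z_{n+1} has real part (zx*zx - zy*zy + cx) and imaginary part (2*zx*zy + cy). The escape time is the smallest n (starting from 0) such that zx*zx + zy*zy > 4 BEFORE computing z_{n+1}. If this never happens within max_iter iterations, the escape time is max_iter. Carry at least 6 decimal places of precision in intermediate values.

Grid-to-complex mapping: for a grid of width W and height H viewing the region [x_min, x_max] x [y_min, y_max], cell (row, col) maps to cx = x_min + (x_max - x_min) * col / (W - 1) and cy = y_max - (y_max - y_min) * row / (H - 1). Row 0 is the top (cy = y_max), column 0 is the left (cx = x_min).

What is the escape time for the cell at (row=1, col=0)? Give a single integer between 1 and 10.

z_0 = 0 + 0i, c = -0.8700 + -0.1091i
Iter 1: z = -0.8700 + -0.1091i, |z|^2 = 0.7688
Iter 2: z = -0.1250 + 0.0807i, |z|^2 = 0.0221
Iter 3: z = -0.8609 + -0.1293i, |z|^2 = 0.7578
Iter 4: z = -0.1456 + 0.1135i, |z|^2 = 0.0341
Iter 5: z = -0.8617 + -0.1421i, |z|^2 = 0.7627
Iter 6: z = -0.1477 + 0.1359i, |z|^2 = 0.0403
Iter 7: z = -0.8666 + -0.1492i, |z|^2 = 0.7733
Iter 8: z = -0.1412 + 0.1496i, |z|^2 = 0.0423
Iter 9: z = -0.8724 + -0.1513i, |z|^2 = 0.7840

Answer: 10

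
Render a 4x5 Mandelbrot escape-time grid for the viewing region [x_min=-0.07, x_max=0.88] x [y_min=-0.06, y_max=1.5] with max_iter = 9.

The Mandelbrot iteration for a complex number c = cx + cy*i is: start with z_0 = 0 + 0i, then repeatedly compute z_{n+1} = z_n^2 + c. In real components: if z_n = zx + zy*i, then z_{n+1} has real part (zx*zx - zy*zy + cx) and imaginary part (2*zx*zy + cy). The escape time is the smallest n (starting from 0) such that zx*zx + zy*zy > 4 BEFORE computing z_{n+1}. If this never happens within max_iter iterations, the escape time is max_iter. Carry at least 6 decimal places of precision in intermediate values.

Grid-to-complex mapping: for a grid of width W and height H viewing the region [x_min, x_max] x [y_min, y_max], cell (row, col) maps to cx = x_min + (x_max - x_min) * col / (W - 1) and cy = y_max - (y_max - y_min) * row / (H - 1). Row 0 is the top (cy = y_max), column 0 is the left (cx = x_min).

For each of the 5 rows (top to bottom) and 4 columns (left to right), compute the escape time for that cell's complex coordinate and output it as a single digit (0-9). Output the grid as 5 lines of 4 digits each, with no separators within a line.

(row=0, col=0): c = -0.0700 + 1.5000i → escape time 2
(row=0, col=1): c = 0.2467 + 1.5000i → escape time 2
(row=0, col=2): c = 0.5633 + 1.5000i → escape time 2
(row=0, col=3): c = 0.8800 + 1.5000i → escape time 2
(row=1, col=0): c = -0.0700 + 1.1100i → escape time 5
(row=1, col=1): c = 0.2467 + 1.1100i → escape time 3
(row=1, col=2): c = 0.5633 + 1.1100i → escape time 2
(row=1, col=3): c = 0.8800 + 1.1100i → escape time 2
(row=2, col=0): c = -0.0700 + 0.7200i → escape time 9
(row=2, col=1): c = 0.2467 + 0.7200i → escape time 6
(row=2, col=2): c = 0.5633 + 0.7200i → escape time 3
(row=2, col=3): c = 0.8800 + 0.7200i → escape time 2
(row=3, col=0): c = -0.0700 + 0.3300i → escape time 9
(row=3, col=1): c = 0.2467 + 0.3300i → escape time 9
(row=3, col=2): c = 0.5633 + 0.3300i → escape time 4
(row=3, col=3): c = 0.8800 + 0.3300i → escape time 3
(row=4, col=0): c = -0.0700 + -0.0600i → escape time 9
(row=4, col=1): c = 0.2467 + -0.0600i → escape time 9
(row=4, col=2): c = 0.5633 + -0.0600i → escape time 4
(row=4, col=3): c = 0.8800 + -0.0600i → escape time 3

Answer: 2222
5322
9632
9943
9943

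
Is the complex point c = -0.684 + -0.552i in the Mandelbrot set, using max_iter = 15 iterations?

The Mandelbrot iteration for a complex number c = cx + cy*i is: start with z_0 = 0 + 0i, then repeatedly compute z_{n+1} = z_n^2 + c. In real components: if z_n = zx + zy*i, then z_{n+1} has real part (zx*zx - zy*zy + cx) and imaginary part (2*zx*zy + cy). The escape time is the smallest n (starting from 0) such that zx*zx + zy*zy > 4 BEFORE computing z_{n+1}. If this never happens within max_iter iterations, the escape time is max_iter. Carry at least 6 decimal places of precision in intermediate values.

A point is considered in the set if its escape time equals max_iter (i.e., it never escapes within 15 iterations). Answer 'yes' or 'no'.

Answer: no

Derivation:
z_0 = 0 + 0i, c = -0.6840 + -0.5520i
Iter 1: z = -0.6840 + -0.5520i, |z|^2 = 0.7726
Iter 2: z = -0.5208 + 0.2031i, |z|^2 = 0.3125
Iter 3: z = -0.4540 + -0.7636i, |z|^2 = 0.7892
Iter 4: z = -1.0610 + 0.1413i, |z|^2 = 1.1457
Iter 5: z = 0.4217 + -0.8519i, |z|^2 = 0.9036
Iter 6: z = -1.2319 + -1.2705i, |z|^2 = 3.1318
Iter 7: z = -0.7808 + 2.5783i, |z|^2 = 7.2572
Escaped at iteration 7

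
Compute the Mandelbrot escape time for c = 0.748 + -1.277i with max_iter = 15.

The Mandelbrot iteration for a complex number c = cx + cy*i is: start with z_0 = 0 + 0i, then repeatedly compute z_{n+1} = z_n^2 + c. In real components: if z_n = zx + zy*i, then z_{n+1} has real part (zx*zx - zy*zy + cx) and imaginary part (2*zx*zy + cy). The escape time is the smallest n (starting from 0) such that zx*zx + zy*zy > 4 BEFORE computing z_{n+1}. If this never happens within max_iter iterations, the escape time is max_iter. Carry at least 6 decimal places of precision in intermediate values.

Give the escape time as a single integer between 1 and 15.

Answer: 2

Derivation:
z_0 = 0 + 0i, c = 0.7480 + -1.2770i
Iter 1: z = 0.7480 + -1.2770i, |z|^2 = 2.1902
Iter 2: z = -0.3232 + -3.1874i, |z|^2 = 10.2639
Escaped at iteration 2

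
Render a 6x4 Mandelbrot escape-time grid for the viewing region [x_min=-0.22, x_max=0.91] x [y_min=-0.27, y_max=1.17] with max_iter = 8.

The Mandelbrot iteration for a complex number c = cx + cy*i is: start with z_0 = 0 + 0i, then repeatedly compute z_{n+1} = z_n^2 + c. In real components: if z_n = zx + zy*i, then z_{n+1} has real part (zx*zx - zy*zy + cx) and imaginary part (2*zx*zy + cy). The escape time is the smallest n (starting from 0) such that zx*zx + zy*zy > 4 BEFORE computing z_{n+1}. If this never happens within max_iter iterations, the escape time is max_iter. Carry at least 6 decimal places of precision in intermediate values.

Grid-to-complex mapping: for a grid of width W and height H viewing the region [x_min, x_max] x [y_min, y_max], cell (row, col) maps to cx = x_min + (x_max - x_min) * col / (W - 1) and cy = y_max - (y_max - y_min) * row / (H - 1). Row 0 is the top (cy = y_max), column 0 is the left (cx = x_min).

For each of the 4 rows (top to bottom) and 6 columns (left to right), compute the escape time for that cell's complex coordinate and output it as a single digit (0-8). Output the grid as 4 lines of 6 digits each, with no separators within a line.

(row=0, col=0): c = -0.2200 + 1.1700i → escape time 4
(row=0, col=1): c = 0.0060 + 1.1700i → escape time 3
(row=0, col=2): c = 0.2320 + 1.1700i → escape time 2
(row=0, col=3): c = 0.4580 + 1.1700i → escape time 2
(row=0, col=4): c = 0.6840 + 1.1700i → escape time 2
(row=0, col=5): c = 0.9100 + 1.1700i → escape time 2
(row=1, col=0): c = -0.2200 + 0.6900i → escape time 8
(row=1, col=1): c = 0.0060 + 0.6900i → escape time 8
(row=1, col=2): c = 0.2320 + 0.6900i → escape time 6
(row=1, col=3): c = 0.4580 + 0.6900i → escape time 4
(row=1, col=4): c = 0.6840 + 0.6900i → escape time 3
(row=1, col=5): c = 0.9100 + 0.6900i → escape time 2
(row=2, col=0): c = -0.2200 + 0.2100i → escape time 8
(row=2, col=1): c = 0.0060 + 0.2100i → escape time 8
(row=2, col=2): c = 0.2320 + 0.2100i → escape time 8
(row=2, col=3): c = 0.4580 + 0.2100i → escape time 7
(row=2, col=4): c = 0.6840 + 0.2100i → escape time 3
(row=2, col=5): c = 0.9100 + 0.2100i → escape time 3
(row=3, col=0): c = -0.2200 + -0.2700i → escape time 8
(row=3, col=1): c = 0.0060 + -0.2700i → escape time 8
(row=3, col=2): c = 0.2320 + -0.2700i → escape time 8
(row=3, col=3): c = 0.4580 + -0.2700i → escape time 7
(row=3, col=4): c = 0.6840 + -0.2700i → escape time 3
(row=3, col=5): c = 0.9100 + -0.2700i → escape time 3

Answer: 432222
886432
888733
888733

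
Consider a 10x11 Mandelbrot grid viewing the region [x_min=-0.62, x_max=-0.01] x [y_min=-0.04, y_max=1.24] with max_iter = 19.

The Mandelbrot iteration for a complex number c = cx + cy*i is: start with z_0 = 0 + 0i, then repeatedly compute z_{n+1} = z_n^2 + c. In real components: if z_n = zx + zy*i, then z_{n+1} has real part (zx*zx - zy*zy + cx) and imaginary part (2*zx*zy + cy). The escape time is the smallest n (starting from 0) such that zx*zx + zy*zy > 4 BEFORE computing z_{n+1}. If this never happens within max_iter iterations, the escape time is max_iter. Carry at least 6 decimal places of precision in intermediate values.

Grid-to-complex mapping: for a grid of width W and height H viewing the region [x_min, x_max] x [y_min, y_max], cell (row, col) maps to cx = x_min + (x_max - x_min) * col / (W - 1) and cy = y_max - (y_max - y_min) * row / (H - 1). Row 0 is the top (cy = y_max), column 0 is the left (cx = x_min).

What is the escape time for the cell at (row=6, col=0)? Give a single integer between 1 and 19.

z_0 = 0 + 0i, c = -0.6200 + 0.4720i
Iter 1: z = -0.6200 + 0.4720i, |z|^2 = 0.6072
Iter 2: z = -0.4584 + -0.1133i, |z|^2 = 0.2229
Iter 3: z = -0.4227 + 0.5759i, |z|^2 = 0.5103
Iter 4: z = -0.7729 + -0.0148i, |z|^2 = 0.5976
Iter 5: z = -0.0228 + 0.4949i, |z|^2 = 0.2455
Iter 6: z = -0.8645 + 0.4494i, |z|^2 = 0.9492
Iter 7: z = -0.0747 + -0.3050i, |z|^2 = 0.0986
Iter 8: z = -0.7074 + 0.5176i, |z|^2 = 0.7683
Iter 9: z = -0.3874 + -0.2603i, |z|^2 = 0.2178
Iter 10: z = -0.5377 + 0.6737i, |z|^2 = 0.7429
Iter 11: z = -0.7847 + -0.2524i, |z|^2 = 0.6795
Iter 12: z = -0.0679 + 0.8682i, |z|^2 = 0.7583
Iter 13: z = -1.3691 + 0.3541i, |z|^2 = 1.9998
Iter 14: z = 1.1290 + -0.4977i, |z|^2 = 1.5224
Iter 15: z = 0.4071 + -0.6517i, |z|^2 = 0.5905
Iter 16: z = -0.8791 + -0.0586i, |z|^2 = 0.7762
Iter 17: z = 0.1493 + 0.5750i, |z|^2 = 0.3529
Iter 18: z = -0.9284 + 0.6437i, |z|^2 = 1.2762

Answer: 19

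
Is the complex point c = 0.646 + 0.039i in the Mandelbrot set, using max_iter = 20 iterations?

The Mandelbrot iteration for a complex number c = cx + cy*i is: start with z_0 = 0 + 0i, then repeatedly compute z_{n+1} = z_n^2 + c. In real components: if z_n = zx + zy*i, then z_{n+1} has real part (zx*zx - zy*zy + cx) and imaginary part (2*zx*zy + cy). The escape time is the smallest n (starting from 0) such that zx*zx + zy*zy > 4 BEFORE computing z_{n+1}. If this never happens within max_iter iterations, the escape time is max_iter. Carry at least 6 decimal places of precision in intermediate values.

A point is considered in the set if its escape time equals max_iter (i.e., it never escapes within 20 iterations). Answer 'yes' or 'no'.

Answer: no

Derivation:
z_0 = 0 + 0i, c = 0.6460 + 0.0390i
Iter 1: z = 0.6460 + 0.0390i, |z|^2 = 0.4188
Iter 2: z = 1.0618 + 0.0894i, |z|^2 = 1.1354
Iter 3: z = 1.7654 + 0.2288i, |z|^2 = 3.1691
Iter 4: z = 3.7103 + 0.8469i, |z|^2 = 14.4839
Escaped at iteration 4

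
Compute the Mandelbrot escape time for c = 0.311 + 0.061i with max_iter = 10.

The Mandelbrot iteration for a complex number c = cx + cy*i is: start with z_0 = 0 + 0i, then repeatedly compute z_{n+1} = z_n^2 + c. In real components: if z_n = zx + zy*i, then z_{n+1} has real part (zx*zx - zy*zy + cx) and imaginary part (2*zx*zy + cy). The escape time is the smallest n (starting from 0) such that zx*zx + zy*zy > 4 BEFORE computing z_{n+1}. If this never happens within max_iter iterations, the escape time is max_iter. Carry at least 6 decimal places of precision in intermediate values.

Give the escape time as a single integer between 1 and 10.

z_0 = 0 + 0i, c = 0.3110 + 0.0610i
Iter 1: z = 0.3110 + 0.0610i, |z|^2 = 0.1004
Iter 2: z = 0.4040 + 0.0989i, |z|^2 = 0.1730
Iter 3: z = 0.4644 + 0.1409i, |z|^2 = 0.2356
Iter 4: z = 0.5068 + 0.1919i, |z|^2 = 0.2937
Iter 5: z = 0.5310 + 0.2555i, |z|^2 = 0.3473
Iter 6: z = 0.5277 + 0.3324i, |z|^2 = 0.3890
Iter 7: z = 0.4790 + 0.4118i, |z|^2 = 0.3990
Iter 8: z = 0.3708 + 0.4555i, |z|^2 = 0.3450
Iter 9: z = 0.2410 + 0.3988i, |z|^2 = 0.2172

Answer: 10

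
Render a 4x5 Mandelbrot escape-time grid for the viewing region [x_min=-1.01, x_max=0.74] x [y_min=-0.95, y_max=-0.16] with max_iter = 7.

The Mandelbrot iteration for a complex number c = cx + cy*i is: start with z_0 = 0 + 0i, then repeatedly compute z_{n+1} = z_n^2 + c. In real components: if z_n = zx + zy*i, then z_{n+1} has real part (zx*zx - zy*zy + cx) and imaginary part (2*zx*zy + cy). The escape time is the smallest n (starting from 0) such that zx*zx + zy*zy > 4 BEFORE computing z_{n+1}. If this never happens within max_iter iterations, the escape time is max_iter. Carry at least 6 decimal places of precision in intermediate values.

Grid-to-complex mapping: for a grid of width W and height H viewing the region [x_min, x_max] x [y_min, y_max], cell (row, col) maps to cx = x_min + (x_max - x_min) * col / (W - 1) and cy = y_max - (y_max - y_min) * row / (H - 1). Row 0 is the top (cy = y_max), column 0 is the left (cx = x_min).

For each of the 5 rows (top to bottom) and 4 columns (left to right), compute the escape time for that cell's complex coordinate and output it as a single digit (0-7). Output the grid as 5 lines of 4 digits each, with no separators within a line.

(row=0, col=0): c = -1.0100 + -0.1600i → escape time 7
(row=0, col=1): c = -0.4267 + -0.1600i → escape time 7
(row=0, col=2): c = 0.1567 + -0.1600i → escape time 7
(row=0, col=3): c = 0.7400 + -0.1600i → escape time 3
(row=1, col=0): c = -1.0100 + -0.3575i → escape time 7
(row=1, col=1): c = -0.4267 + -0.3575i → escape time 7
(row=1, col=2): c = 0.1567 + -0.3575i → escape time 7
(row=1, col=3): c = 0.7400 + -0.3575i → escape time 3
(row=2, col=0): c = -1.0100 + -0.5550i → escape time 5
(row=2, col=1): c = -0.4267 + -0.5550i → escape time 7
(row=2, col=2): c = 0.1567 + -0.5550i → escape time 7
(row=2, col=3): c = 0.7400 + -0.5550i → escape time 3
(row=3, col=0): c = -1.0100 + -0.7525i → escape time 3
(row=3, col=1): c = -0.4267 + -0.7525i → escape time 7
(row=3, col=2): c = 0.1567 + -0.7525i → escape time 6
(row=3, col=3): c = 0.7400 + -0.7525i → escape time 2
(row=4, col=0): c = -1.0100 + -0.9500i → escape time 3
(row=4, col=1): c = -0.4267 + -0.9500i → escape time 4
(row=4, col=2): c = 0.1567 + -0.9500i → escape time 4
(row=4, col=3): c = 0.7400 + -0.9500i → escape time 2

Answer: 7773
7773
5773
3762
3442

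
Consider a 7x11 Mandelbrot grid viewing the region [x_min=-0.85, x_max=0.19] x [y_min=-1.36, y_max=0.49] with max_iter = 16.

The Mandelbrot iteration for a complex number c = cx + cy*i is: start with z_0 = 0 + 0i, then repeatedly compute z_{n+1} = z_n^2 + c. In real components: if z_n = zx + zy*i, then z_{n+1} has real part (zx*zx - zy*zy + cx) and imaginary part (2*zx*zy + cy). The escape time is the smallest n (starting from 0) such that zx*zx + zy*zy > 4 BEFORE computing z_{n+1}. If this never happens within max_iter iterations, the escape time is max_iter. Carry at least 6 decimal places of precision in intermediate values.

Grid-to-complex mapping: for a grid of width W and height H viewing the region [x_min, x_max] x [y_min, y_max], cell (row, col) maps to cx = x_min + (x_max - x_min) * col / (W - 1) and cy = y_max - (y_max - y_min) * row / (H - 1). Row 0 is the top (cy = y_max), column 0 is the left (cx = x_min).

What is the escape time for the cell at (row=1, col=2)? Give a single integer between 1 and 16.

Answer: 16

Derivation:
z_0 = 0 + 0i, c = -0.5033 + 0.3050i
Iter 1: z = -0.5033 + 0.3050i, |z|^2 = 0.3464
Iter 2: z = -0.3430 + -0.0020i, |z|^2 = 0.1177
Iter 3: z = -0.3857 + 0.3064i, |z|^2 = 0.2426
Iter 4: z = -0.4485 + 0.0687i, |z|^2 = 0.2058
Iter 5: z = -0.3069 + 0.2434i, |z|^2 = 0.1535
Iter 6: z = -0.4684 + 0.1556i, |z|^2 = 0.2436
Iter 7: z = -0.3082 + 0.1593i, |z|^2 = 0.1203
Iter 8: z = -0.4337 + 0.2068i, |z|^2 = 0.2309
Iter 9: z = -0.3580 + 0.1256i, |z|^2 = 0.1439
Iter 10: z = -0.3909 + 0.2151i, |z|^2 = 0.1991
Iter 11: z = -0.3968 + 0.1368i, |z|^2 = 0.1761
Iter 12: z = -0.3646 + 0.1964i, |z|^2 = 0.1715
Iter 13: z = -0.4090 + 0.1618i, |z|^2 = 0.1934
Iter 14: z = -0.3622 + 0.1727i, |z|^2 = 0.1610
Iter 15: z = -0.4019 + 0.1799i, |z|^2 = 0.1939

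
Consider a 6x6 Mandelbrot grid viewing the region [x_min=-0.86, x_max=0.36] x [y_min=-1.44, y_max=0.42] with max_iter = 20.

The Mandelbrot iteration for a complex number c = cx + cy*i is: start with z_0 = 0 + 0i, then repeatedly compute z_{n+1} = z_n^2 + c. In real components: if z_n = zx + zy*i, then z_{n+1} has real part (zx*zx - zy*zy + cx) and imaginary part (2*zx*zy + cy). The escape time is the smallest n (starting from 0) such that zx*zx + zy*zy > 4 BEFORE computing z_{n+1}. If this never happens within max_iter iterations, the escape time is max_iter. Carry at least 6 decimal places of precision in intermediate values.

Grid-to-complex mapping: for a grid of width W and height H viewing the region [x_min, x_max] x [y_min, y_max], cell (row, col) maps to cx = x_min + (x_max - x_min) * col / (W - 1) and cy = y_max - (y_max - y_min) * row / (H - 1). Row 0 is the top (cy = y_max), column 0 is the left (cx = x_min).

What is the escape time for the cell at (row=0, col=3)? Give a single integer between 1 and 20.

Answer: 20

Derivation:
z_0 = 0 + 0i, c = -0.1280 + 0.4200i
Iter 1: z = -0.1280 + 0.4200i, |z|^2 = 0.1928
Iter 2: z = -0.2880 + 0.3125i, |z|^2 = 0.1806
Iter 3: z = -0.1427 + 0.2400i, |z|^2 = 0.0780
Iter 4: z = -0.1652 + 0.3515i, |z|^2 = 0.1509
Iter 5: z = -0.2243 + 0.3038i, |z|^2 = 0.1426
Iter 6: z = -0.1700 + 0.2837i, |z|^2 = 0.1094
Iter 7: z = -0.1796 + 0.3235i, |z|^2 = 0.1369
Iter 8: z = -0.2004 + 0.3038i, |z|^2 = 0.1325
Iter 9: z = -0.1801 + 0.2982i, |z|^2 = 0.1214
Iter 10: z = -0.1845 + 0.3126i, |z|^2 = 0.1317
Iter 11: z = -0.1917 + 0.3047i, |z|^2 = 0.1296
Iter 12: z = -0.1841 + 0.3032i, |z|^2 = 0.1258
Iter 13: z = -0.1861 + 0.3084i, |z|^2 = 0.1297
Iter 14: z = -0.1885 + 0.3053i, |z|^2 = 0.1287
Iter 15: z = -0.1857 + 0.3049i, |z|^2 = 0.1275
Iter 16: z = -0.1865 + 0.3068i, |z|^2 = 0.1289
Iter 17: z = -0.1873 + 0.3056i, |z|^2 = 0.1285
Iter 18: z = -0.1863 + 0.3055i, |z|^2 = 0.1280
Iter 19: z = -0.1866 + 0.3062i, |z|^2 = 0.1286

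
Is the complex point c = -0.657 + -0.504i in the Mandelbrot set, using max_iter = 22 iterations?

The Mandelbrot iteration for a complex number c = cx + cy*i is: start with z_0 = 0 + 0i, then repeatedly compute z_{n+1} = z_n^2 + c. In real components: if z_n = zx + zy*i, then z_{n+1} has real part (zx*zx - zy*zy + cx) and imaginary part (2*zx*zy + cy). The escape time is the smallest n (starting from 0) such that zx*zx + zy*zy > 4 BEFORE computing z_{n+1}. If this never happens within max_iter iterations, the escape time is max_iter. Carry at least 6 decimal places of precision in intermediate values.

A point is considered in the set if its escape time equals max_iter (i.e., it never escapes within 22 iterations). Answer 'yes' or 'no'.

Answer: no

Derivation:
z_0 = 0 + 0i, c = -0.6570 + -0.5040i
Iter 1: z = -0.6570 + -0.5040i, |z|^2 = 0.6857
Iter 2: z = -0.4794 + 0.1583i, |z|^2 = 0.2548
Iter 3: z = -0.4523 + -0.6557i, |z|^2 = 0.6345
Iter 4: z = -0.8824 + 0.0891i, |z|^2 = 0.7866
Iter 5: z = 0.1138 + -0.6613i, |z|^2 = 0.4502
Iter 6: z = -1.0813 + -0.6545i, |z|^2 = 1.5976
Iter 7: z = 0.0839 + 0.9114i, |z|^2 = 0.8376
Iter 8: z = -1.4805 + -0.3510i, |z|^2 = 2.3152
Iter 9: z = 1.4118 + 0.5353i, |z|^2 = 2.2798
Iter 10: z = 1.0497 + 1.0075i, |z|^2 = 2.1169
Iter 11: z = -0.5702 + 1.6111i, |z|^2 = 2.9208
Iter 12: z = -2.9277 + -2.3412i, |z|^2 = 14.0526
Escaped at iteration 12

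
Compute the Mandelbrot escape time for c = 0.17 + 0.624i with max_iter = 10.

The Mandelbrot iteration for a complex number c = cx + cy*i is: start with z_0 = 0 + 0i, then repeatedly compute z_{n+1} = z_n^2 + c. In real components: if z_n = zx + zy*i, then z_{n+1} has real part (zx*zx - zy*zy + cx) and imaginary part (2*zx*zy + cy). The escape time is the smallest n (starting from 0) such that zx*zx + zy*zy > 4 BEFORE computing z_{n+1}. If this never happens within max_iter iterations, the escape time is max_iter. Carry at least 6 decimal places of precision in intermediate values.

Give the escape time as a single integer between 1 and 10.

Answer: 10

Derivation:
z_0 = 0 + 0i, c = 0.1700 + 0.6240i
Iter 1: z = 0.1700 + 0.6240i, |z|^2 = 0.4183
Iter 2: z = -0.1905 + 0.8362i, |z|^2 = 0.7354
Iter 3: z = -0.4929 + 0.3055i, |z|^2 = 0.3362
Iter 4: z = 0.3196 + 0.3229i, |z|^2 = 0.2064
Iter 5: z = 0.1679 + 0.8304i, |z|^2 = 0.7178
Iter 6: z = -0.4914 + 0.9029i, |z|^2 = 1.0566
Iter 7: z = -0.4037 + -0.2633i, |z|^2 = 0.2323
Iter 8: z = 0.2637 + 0.8366i, |z|^2 = 0.7694
Iter 9: z = -0.4604 + 1.0651i, |z|^2 = 1.3464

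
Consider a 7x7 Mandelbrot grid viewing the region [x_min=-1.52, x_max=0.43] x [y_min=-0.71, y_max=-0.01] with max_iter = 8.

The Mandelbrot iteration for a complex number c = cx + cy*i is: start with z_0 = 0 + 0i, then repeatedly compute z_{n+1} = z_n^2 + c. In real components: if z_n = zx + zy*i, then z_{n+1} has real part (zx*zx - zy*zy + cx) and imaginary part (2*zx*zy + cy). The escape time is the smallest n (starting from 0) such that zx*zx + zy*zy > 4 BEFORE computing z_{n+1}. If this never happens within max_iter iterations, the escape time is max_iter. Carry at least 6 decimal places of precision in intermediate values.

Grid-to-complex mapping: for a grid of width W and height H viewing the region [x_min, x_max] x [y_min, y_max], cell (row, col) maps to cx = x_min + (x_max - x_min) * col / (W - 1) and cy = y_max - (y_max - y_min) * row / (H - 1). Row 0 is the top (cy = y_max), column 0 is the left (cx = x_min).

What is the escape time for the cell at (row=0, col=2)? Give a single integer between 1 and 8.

z_0 = 0 + 0i, c = -0.8700 + -0.0100i
Iter 1: z = -0.8700 + -0.0100i, |z|^2 = 0.7570
Iter 2: z = -0.1132 + 0.0074i, |z|^2 = 0.0129
Iter 3: z = -0.8572 + -0.0117i, |z|^2 = 0.7350
Iter 4: z = -0.1353 + 0.0100i, |z|^2 = 0.0184
Iter 5: z = -0.8518 + -0.0127i, |z|^2 = 0.7257
Iter 6: z = -0.1446 + 0.0117i, |z|^2 = 0.0210
Iter 7: z = -0.8492 + -0.0134i, |z|^2 = 0.7214

Answer: 8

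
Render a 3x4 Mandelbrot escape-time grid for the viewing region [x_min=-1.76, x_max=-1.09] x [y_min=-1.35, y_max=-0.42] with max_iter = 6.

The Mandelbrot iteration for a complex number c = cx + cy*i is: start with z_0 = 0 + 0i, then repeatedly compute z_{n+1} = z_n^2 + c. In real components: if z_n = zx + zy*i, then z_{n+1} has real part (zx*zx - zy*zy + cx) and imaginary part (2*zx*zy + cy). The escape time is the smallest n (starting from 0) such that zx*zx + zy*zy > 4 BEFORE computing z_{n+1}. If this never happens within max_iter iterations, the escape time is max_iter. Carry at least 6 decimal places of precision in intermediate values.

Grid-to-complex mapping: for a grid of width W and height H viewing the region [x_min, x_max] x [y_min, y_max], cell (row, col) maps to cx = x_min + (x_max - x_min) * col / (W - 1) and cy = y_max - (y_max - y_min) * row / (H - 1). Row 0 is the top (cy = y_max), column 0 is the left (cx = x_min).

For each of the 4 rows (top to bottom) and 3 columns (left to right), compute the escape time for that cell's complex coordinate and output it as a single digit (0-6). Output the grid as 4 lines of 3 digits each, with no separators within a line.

(row=0, col=0): c = -1.7600 + -0.4200i → escape time 3
(row=0, col=1): c = -1.4250 + -0.4200i → escape time 4
(row=0, col=2): c = -1.0900 + -0.4200i → escape time 6
(row=1, col=0): c = -1.7600 + -0.7300i → escape time 2
(row=1, col=1): c = -1.4250 + -0.7300i → escape time 3
(row=1, col=2): c = -1.0900 + -0.7300i → escape time 3
(row=2, col=0): c = -1.7600 + -1.0400i → escape time 1
(row=2, col=1): c = -1.4250 + -1.0400i → escape time 3
(row=2, col=2): c = -1.0900 + -1.0400i → escape time 3
(row=3, col=0): c = -1.7600 + -1.3500i → escape time 1
(row=3, col=1): c = -1.4250 + -1.3500i → escape time 2
(row=3, col=2): c = -1.0900 + -1.3500i → escape time 2

Answer: 346
233
133
122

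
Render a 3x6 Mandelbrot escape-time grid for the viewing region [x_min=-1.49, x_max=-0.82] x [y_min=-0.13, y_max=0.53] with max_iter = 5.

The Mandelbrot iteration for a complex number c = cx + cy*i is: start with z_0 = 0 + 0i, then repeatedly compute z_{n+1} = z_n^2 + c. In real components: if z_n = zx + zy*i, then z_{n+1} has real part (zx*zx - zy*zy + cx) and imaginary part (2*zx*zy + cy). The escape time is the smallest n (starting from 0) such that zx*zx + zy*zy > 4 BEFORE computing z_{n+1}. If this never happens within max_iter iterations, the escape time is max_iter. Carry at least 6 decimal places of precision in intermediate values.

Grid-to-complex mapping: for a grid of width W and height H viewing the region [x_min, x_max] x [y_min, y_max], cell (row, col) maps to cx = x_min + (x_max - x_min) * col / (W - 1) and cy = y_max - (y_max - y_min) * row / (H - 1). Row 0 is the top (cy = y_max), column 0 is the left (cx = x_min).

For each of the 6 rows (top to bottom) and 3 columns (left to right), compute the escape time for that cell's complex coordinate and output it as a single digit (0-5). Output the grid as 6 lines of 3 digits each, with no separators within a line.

Answer: 355
455
555
555
555
555

Derivation:
(row=0, col=0): c = -1.4900 + 0.5300i → escape time 3
(row=0, col=1): c = -1.1550 + 0.5300i → escape time 5
(row=0, col=2): c = -0.8200 + 0.5300i → escape time 5
(row=1, col=0): c = -1.4900 + 0.3980i → escape time 4
(row=1, col=1): c = -1.1550 + 0.3980i → escape time 5
(row=1, col=2): c = -0.8200 + 0.3980i → escape time 5
(row=2, col=0): c = -1.4900 + 0.2660i → escape time 5
(row=2, col=1): c = -1.1550 + 0.2660i → escape time 5
(row=2, col=2): c = -0.8200 + 0.2660i → escape time 5
(row=3, col=0): c = -1.4900 + 0.1340i → escape time 5
(row=3, col=1): c = -1.1550 + 0.1340i → escape time 5
(row=3, col=2): c = -0.8200 + 0.1340i → escape time 5
(row=4, col=0): c = -1.4900 + 0.0020i → escape time 5
(row=4, col=1): c = -1.1550 + 0.0020i → escape time 5
(row=4, col=2): c = -0.8200 + 0.0020i → escape time 5
(row=5, col=0): c = -1.4900 + -0.1300i → escape time 5
(row=5, col=1): c = -1.1550 + -0.1300i → escape time 5
(row=5, col=2): c = -0.8200 + -0.1300i → escape time 5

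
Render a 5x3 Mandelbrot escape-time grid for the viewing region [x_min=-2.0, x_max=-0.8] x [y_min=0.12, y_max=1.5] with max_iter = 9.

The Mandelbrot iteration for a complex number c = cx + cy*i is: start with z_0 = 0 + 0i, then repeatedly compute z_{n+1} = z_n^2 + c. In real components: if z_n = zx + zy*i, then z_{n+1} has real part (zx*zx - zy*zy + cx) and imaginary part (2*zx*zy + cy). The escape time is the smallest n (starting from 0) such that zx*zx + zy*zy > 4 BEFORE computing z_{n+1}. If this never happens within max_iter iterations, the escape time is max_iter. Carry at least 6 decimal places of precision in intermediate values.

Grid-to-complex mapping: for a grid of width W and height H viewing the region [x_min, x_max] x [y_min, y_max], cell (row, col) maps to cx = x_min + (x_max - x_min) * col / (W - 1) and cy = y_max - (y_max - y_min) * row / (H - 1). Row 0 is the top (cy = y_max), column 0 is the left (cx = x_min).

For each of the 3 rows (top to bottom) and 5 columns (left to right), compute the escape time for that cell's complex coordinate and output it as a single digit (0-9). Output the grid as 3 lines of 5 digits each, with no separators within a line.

Answer: 11122
12334
15999

Derivation:
(row=0, col=0): c = -2.0000 + 1.5000i → escape time 1
(row=0, col=1): c = -1.7000 + 1.5000i → escape time 1
(row=0, col=2): c = -1.4000 + 1.5000i → escape time 1
(row=0, col=3): c = -1.1000 + 1.5000i → escape time 2
(row=0, col=4): c = -0.8000 + 1.5000i → escape time 2
(row=1, col=0): c = -2.0000 + 0.8100i → escape time 1
(row=1, col=1): c = -1.7000 + 0.8100i → escape time 2
(row=1, col=2): c = -1.4000 + 0.8100i → escape time 3
(row=1, col=3): c = -1.1000 + 0.8100i → escape time 3
(row=1, col=4): c = -0.8000 + 0.8100i → escape time 4
(row=2, col=0): c = -2.0000 + 0.1200i → escape time 1
(row=2, col=1): c = -1.7000 + 0.1200i → escape time 5
(row=2, col=2): c = -1.4000 + 0.1200i → escape time 9
(row=2, col=3): c = -1.1000 + 0.1200i → escape time 9
(row=2, col=4): c = -0.8000 + 0.1200i → escape time 9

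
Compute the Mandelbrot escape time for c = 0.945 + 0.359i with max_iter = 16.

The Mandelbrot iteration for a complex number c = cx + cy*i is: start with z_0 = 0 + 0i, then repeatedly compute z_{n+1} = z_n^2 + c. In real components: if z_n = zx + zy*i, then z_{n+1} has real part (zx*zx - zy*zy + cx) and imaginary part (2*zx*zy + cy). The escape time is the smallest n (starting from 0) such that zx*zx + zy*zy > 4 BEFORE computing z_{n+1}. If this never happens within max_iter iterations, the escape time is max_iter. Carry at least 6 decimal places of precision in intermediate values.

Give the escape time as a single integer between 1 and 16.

z_0 = 0 + 0i, c = 0.9450 + 0.3590i
Iter 1: z = 0.9450 + 0.3590i, |z|^2 = 1.0219
Iter 2: z = 1.7091 + 1.0375i, |z|^2 = 3.9976
Iter 3: z = 2.7897 + 3.9055i, |z|^2 = 23.0357
Escaped at iteration 3

Answer: 3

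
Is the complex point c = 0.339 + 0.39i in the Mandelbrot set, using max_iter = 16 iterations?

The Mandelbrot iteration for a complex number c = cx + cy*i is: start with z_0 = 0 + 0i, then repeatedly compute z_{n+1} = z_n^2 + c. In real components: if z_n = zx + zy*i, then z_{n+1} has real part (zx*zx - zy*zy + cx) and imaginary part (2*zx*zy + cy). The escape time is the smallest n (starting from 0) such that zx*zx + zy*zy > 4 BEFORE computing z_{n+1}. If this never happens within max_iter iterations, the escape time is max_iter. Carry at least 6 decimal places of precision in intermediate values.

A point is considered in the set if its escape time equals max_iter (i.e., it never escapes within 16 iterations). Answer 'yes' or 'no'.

z_0 = 0 + 0i, c = 0.3390 + 0.3900i
Iter 1: z = 0.3390 + 0.3900i, |z|^2 = 0.2670
Iter 2: z = 0.3018 + 0.6544i, |z|^2 = 0.5194
Iter 3: z = 0.0018 + 0.7850i, |z|^2 = 0.6163
Iter 4: z = -0.2773 + 0.3929i, |z|^2 = 0.2312
Iter 5: z = 0.2615 + 0.1721i, |z|^2 = 0.0980
Iter 6: z = 0.3778 + 0.4800i, |z|^2 = 0.3731
Iter 7: z = 0.2513 + 0.7527i, |z|^2 = 0.6297
Iter 8: z = -0.1644 + 0.7683i, |z|^2 = 0.6173
Iter 9: z = -0.2242 + 0.1374i, |z|^2 = 0.0691
Iter 10: z = 0.3704 + 0.3284i, |z|^2 = 0.2450
Iter 11: z = 0.3683 + 0.6333i, |z|^2 = 0.5367
Iter 12: z = 0.0737 + 0.8565i, |z|^2 = 0.7391
Iter 13: z = -0.3892 + 0.5162i, |z|^2 = 0.4179
Iter 14: z = 0.2240 + -0.0118i, |z|^2 = 0.0503
Iter 15: z = 0.3891 + 0.3847i, |z|^2 = 0.2994
Did not escape in 16 iterations → in set

Answer: yes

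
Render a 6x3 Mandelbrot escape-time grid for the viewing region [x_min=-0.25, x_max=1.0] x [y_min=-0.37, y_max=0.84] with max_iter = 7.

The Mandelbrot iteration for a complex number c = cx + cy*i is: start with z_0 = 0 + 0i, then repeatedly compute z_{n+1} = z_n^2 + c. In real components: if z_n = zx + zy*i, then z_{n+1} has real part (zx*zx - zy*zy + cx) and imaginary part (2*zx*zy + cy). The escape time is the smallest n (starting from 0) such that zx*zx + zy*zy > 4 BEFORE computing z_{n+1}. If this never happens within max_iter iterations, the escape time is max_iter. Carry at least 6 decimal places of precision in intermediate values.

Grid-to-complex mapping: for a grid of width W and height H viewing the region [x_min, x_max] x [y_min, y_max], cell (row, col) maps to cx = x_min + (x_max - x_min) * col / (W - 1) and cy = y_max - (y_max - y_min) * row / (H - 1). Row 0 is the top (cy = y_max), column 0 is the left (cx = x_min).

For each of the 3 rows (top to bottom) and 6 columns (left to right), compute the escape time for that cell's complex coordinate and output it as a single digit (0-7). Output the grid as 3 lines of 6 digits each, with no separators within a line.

(row=0, col=0): c = -0.2500 + 0.8400i → escape time 7
(row=0, col=1): c = 0.0000 + 0.8400i → escape time 7
(row=0, col=2): c = 0.2500 + 0.8400i → escape time 4
(row=0, col=3): c = 0.5000 + 0.8400i → escape time 3
(row=0, col=4): c = 0.7500 + 0.8400i → escape time 2
(row=0, col=5): c = 1.0000 + 0.8400i → escape time 2
(row=1, col=0): c = -0.2500 + 0.2350i → escape time 7
(row=1, col=1): c = 0.0000 + 0.2350i → escape time 7
(row=1, col=2): c = 0.2500 + 0.2350i → escape time 7
(row=1, col=3): c = 0.5000 + 0.2350i → escape time 5
(row=1, col=4): c = 0.7500 + 0.2350i → escape time 3
(row=1, col=5): c = 1.0000 + 0.2350i → escape time 2
(row=2, col=0): c = -0.2500 + -0.3700i → escape time 7
(row=2, col=1): c = 0.0000 + -0.3700i → escape time 7
(row=2, col=2): c = 0.2500 + -0.3700i → escape time 7
(row=2, col=3): c = 0.5000 + -0.3700i → escape time 5
(row=2, col=4): c = 0.7500 + -0.3700i → escape time 3
(row=2, col=5): c = 1.0000 + -0.3700i → escape time 2

Answer: 774322
777532
777532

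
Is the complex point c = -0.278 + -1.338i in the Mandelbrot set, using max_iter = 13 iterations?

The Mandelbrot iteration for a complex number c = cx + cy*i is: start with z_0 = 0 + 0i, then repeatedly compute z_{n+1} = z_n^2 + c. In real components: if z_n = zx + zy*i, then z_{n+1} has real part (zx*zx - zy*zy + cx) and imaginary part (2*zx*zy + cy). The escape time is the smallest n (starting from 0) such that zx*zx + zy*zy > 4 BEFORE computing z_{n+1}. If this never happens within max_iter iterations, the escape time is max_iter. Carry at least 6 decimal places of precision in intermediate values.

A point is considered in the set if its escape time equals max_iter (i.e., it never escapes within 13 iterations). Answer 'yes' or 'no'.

z_0 = 0 + 0i, c = -0.2780 + -1.3380i
Iter 1: z = -0.2780 + -1.3380i, |z|^2 = 1.8675
Iter 2: z = -1.9910 + -0.5941i, |z|^2 = 4.3168
Escaped at iteration 2

Answer: no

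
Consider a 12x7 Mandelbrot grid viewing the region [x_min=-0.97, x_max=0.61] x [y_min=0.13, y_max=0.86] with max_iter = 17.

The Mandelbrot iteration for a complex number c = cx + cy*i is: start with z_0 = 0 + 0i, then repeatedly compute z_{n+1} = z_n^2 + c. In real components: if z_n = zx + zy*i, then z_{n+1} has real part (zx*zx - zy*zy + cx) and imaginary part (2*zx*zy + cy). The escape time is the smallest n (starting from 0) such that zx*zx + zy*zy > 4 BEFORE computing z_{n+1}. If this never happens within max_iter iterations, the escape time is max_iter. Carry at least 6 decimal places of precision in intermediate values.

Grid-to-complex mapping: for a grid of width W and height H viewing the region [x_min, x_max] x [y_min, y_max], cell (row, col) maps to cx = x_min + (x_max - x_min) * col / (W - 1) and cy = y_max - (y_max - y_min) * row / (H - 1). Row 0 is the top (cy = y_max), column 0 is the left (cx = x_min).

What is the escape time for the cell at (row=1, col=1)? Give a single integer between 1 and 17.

Answer: 4

Derivation:
z_0 = 0 + 0i, c = -0.8264 + 0.7383i
Iter 1: z = -0.8264 + 0.7383i, |z|^2 = 1.2280
Iter 2: z = -0.6886 + -0.4819i, |z|^2 = 0.7065
Iter 3: z = -0.5844 + 1.4021i, |z|^2 = 2.3073
Iter 4: z = -2.4506 + -0.9005i, |z|^2 = 6.8164
Escaped at iteration 4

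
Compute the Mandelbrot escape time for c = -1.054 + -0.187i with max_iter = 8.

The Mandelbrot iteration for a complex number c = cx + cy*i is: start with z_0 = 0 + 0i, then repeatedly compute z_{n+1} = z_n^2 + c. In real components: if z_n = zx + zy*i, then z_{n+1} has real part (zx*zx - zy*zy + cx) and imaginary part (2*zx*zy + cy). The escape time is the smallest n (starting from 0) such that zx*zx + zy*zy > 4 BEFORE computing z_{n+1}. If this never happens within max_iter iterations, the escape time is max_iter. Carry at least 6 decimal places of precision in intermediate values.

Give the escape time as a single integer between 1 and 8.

Answer: 8

Derivation:
z_0 = 0 + 0i, c = -1.0540 + -0.1870i
Iter 1: z = -1.0540 + -0.1870i, |z|^2 = 1.1459
Iter 2: z = 0.0219 + 0.2072i, |z|^2 = 0.0434
Iter 3: z = -1.0964 + -0.1779i, |z|^2 = 1.2338
Iter 4: z = 0.1165 + 0.2031i, |z|^2 = 0.0548
Iter 5: z = -1.0817 + -0.1397i, |z|^2 = 1.1895
Iter 6: z = 0.0965 + 0.1151i, |z|^2 = 0.0226
Iter 7: z = -1.0579 + -0.1648i, |z|^2 = 1.1464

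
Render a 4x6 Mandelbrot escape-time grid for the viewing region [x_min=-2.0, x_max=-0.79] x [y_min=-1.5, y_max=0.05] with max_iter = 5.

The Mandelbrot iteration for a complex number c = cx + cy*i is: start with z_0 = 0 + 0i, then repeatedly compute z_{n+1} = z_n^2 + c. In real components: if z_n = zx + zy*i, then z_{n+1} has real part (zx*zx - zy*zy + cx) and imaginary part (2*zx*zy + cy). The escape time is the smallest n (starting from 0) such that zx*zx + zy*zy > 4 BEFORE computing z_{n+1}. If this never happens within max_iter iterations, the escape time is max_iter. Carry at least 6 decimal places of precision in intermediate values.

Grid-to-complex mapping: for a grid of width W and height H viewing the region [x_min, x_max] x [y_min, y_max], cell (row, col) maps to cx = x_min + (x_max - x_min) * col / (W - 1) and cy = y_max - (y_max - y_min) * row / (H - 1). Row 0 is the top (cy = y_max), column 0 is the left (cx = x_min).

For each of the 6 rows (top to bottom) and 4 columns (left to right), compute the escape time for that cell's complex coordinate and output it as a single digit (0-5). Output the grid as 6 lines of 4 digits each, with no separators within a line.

Answer: 1555
1455
1345
1334
1223
1122

Derivation:
(row=0, col=0): c = -2.0000 + 0.0500i → escape time 1
(row=0, col=1): c = -1.5967 + 0.0500i → escape time 5
(row=0, col=2): c = -1.1933 + 0.0500i → escape time 5
(row=0, col=3): c = -0.7900 + 0.0500i → escape time 5
(row=1, col=0): c = -2.0000 + -0.2600i → escape time 1
(row=1, col=1): c = -1.5967 + -0.2600i → escape time 4
(row=1, col=2): c = -1.1933 + -0.2600i → escape time 5
(row=1, col=3): c = -0.7900 + -0.2600i → escape time 5
(row=2, col=0): c = -2.0000 + -0.5700i → escape time 1
(row=2, col=1): c = -1.5967 + -0.5700i → escape time 3
(row=2, col=2): c = -1.1933 + -0.5700i → escape time 4
(row=2, col=3): c = -0.7900 + -0.5700i → escape time 5
(row=3, col=0): c = -2.0000 + -0.8800i → escape time 1
(row=3, col=1): c = -1.5967 + -0.8800i → escape time 3
(row=3, col=2): c = -1.1933 + -0.8800i → escape time 3
(row=3, col=3): c = -0.7900 + -0.8800i → escape time 4
(row=4, col=0): c = -2.0000 + -1.1900i → escape time 1
(row=4, col=1): c = -1.5967 + -1.1900i → escape time 2
(row=4, col=2): c = -1.1933 + -1.1900i → escape time 2
(row=4, col=3): c = -0.7900 + -1.1900i → escape time 3
(row=5, col=0): c = -2.0000 + -1.5000i → escape time 1
(row=5, col=1): c = -1.5967 + -1.5000i → escape time 1
(row=5, col=2): c = -1.1933 + -1.5000i → escape time 2
(row=5, col=3): c = -0.7900 + -1.5000i → escape time 2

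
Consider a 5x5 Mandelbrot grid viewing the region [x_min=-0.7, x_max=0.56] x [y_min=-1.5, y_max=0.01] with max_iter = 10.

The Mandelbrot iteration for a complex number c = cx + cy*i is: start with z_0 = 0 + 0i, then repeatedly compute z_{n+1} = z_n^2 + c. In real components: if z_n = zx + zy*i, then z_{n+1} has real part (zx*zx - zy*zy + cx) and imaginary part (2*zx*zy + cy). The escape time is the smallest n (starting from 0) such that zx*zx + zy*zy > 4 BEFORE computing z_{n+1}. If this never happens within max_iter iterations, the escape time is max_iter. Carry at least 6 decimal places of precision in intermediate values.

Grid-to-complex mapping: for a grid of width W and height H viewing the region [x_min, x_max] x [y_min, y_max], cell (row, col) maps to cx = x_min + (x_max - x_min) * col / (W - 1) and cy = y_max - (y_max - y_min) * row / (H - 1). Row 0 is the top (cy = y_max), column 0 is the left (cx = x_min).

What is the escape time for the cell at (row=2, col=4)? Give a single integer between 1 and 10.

Answer: 3

Derivation:
z_0 = 0 + 0i, c = 0.5600 + -0.7450i
Iter 1: z = 0.5600 + -0.7450i, |z|^2 = 0.8686
Iter 2: z = 0.3186 + -1.5794i, |z|^2 = 2.5960
Iter 3: z = -1.8330 + -1.7513i, |z|^2 = 6.4270
Escaped at iteration 3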